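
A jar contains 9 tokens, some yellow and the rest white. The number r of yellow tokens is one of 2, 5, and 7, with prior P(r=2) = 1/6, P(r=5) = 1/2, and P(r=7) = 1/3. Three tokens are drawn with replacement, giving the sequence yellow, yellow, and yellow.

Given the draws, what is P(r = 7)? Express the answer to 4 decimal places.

Compute the likelihood of the observed sequence for each case: P(data | r = 2) = (2/9)(2/9)(2/9) = 0.010974; P(data | r = 5) = (5/9)(5/9)(5/9) = 0.17147; P(data | r = 7) = (7/9)(7/9)(7/9) = 0.47051.
Multiplying each by its prior: 1/6 · 0.010974 = 0.001829, 1/2 · 0.17147 = 0.085734, 1/3 · 0.47051 = 0.15684; with total 0.2444.
Hence P(r = 7 | data) = (0.15684) / (0.2444) = 0.64172.

0.6417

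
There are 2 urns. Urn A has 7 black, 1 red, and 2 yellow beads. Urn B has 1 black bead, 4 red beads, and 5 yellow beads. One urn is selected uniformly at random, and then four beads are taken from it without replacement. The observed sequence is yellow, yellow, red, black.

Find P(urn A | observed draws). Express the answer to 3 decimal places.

Compute the likelihood of the observed sequence for each case: P(data | urn A) = (2/10)(1/9)(1/8)(7/7) = 0.0027778; P(data | urn B) = (5/10)(4/9)(4/8)(1/7) = 0.015873.
The prior-weighted likelihoods are 1/2 · 0.0027778 = 0.0013889, 1/2 · 0.015873 = 0.0079365; summing to 0.0093254.
Therefore the posterior P(urn A | data) = (0.0013889) / (0.0093254) = 0.14894.

0.149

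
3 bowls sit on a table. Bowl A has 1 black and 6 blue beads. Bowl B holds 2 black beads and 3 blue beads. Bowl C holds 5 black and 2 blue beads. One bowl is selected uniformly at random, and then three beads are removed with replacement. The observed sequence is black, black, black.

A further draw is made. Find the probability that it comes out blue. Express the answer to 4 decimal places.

0.3362

For each hypothesis, P(data | H) works out to: P(data | bowl A) = (1/7)(1/7)(1/7) = 0.0029155; P(data | bowl B) = (2/5)(2/5)(2/5) = 0.064; P(data | bowl C) = (5/7)(5/7)(5/7) = 0.36443.
Weighting by the prior gives 1/3 · 0.0029155 = 0.00097182, 1/3 · 0.064 = 0.021333, 1/3 · 0.36443 = 0.12148; with total 0.14378.
Dividing through by the total gives posterior P(bowl A | data) = 0.0067589, P(bowl B | data) = 0.14837, P(bowl C | data) = 0.84487.
Averaging over the posterior, P(blue next | data) = (6/7)(0.0067589) + (3/5)(0.14837) + (2/7)(0.84487) = 0.33621.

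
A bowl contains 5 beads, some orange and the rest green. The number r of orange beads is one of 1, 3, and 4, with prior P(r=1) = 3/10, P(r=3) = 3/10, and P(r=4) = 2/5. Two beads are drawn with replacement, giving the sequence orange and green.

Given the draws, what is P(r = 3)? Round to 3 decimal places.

0.391

For each hypothesis, P(data | H) works out to: P(data | r = 1) = (1/5)(4/5) = 4/25; P(data | r = 3) = (3/5)(2/5) = 6/25; P(data | r = 4) = (4/5)(1/5) = 4/25.
Multiplying each by its prior: 3/10 · 4/25 = 6/125, 3/10 · 6/25 = 9/125, 2/5 · 4/25 = 8/125; with total 23/125.
Therefore the posterior P(r = 3 | data) = (9/125) / (23/125) = 9/23.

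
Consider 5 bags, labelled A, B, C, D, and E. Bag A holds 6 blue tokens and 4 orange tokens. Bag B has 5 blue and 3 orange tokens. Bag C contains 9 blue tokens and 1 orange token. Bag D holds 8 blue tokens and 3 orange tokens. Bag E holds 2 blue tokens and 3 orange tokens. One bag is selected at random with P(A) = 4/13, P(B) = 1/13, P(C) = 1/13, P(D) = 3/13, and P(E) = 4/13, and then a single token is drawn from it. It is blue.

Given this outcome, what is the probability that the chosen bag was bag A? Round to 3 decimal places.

0.311

Compute the likelihood of this draw for each case: P(data | bag A) = (6/10) = 0.6; P(data | bag B) = (5/8) = 0.625; P(data | bag C) = (9/10) = 0.9; P(data | bag D) = (8/11) = 0.72727; P(data | bag E) = (2/5) = 0.4.
The prior-weighted likelihoods are 4/13 · 0.6 = 0.18462, 1/13 · 0.625 = 0.048077, 1/13 · 0.9 = 0.069231, 3/13 · 0.72727 = 0.16783, 4/13 · 0.4 = 0.12308; with total 0.59283.
Hence P(bag A | data) = (0.18462) / (0.59283) = 0.31141.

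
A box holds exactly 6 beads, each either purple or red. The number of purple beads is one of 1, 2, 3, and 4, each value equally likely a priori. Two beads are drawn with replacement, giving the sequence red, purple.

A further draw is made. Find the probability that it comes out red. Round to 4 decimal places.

Compute the likelihood of the observed sequence for each case: P(data | r = 1) = (5/6)(1/6) = 5/36; P(data | r = 2) = (4/6)(2/6) = 2/9; P(data | r = 3) = (3/6)(3/6) = 1/4; P(data | r = 4) = (2/6)(4/6) = 2/9.
Multiplying each by its prior: 1/4 · 5/36 = 5/144, 1/4 · 2/9 = 1/18, 1/4 · 1/4 = 1/16, 1/4 · 2/9 = 1/18; with total 5/24.
The posterior is then P(r = 1 | data) = 1/6, P(r = 2 | data) = 4/15, P(r = 3 | data) = 3/10, P(r = 4 | data) = 4/15.
So P(red next | data) = Σ P(red next | H) P(H | data) = (5/6)(1/6) + (2/3)(4/15) + (1/2)(3/10) + (1/3)(4/15) = 5/9.

0.5556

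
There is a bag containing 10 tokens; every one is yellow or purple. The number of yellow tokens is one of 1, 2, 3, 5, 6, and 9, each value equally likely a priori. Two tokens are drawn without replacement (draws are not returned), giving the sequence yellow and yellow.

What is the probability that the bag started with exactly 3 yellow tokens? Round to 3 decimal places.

0.046

Under each hypothesis, the probability of the observed sequence is: P(data | r = 1) = (1/10)(0/9) = 0; P(data | r = 2) = (2/10)(1/9) = 1/45; P(data | r = 3) = (3/10)(2/9) = 1/15; P(data | r = 5) = (5/10)(4/9) = 2/9; P(data | r = 6) = (6/10)(5/9) = 1/3; P(data | r = 9) = (9/10)(8/9) = 4/5.
Multiplying each by its prior: 1/6 · 0 = 0, 1/6 · 1/45 = 1/270, 1/6 · 1/15 = 1/90, 1/6 · 2/9 = 1/27, 1/6 · 1/3 = 1/18, 1/6 · 4/5 = 2/15; these sum to 13/54.
Therefore the posterior P(r = 3 | data) = (1/90) / (13/54) = 3/65.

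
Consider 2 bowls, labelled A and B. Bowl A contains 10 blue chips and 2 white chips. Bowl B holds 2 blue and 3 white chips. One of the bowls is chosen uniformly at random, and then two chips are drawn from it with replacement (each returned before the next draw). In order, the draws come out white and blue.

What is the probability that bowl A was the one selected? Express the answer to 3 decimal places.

0.367

The likelihood of the observed sequence under each hypothesis: P(data | bowl A) = (2/12)(10/12) = 0.13889; P(data | bowl B) = (3/5)(2/5) = 0.24.
Weighting by the prior gives 1/2 · 0.13889 = 0.069444, 1/2 · 0.24 = 0.12; with total 0.18944.
By Bayes' rule, P(bowl A | data) = (0.069444) / (0.18944) = 0.36657.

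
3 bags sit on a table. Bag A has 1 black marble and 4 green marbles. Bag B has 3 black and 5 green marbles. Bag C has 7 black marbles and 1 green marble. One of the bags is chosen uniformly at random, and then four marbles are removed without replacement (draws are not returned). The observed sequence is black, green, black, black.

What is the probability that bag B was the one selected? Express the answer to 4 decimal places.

0.1250

Compute the likelihood of the observed sequence for each case: P(data | bag A) = (1/5)(4/4)(0/3) = 0; P(data | bag B) = (3/8)(5/7)(2/6)(1/5) = 1/56; P(data | bag C) = (7/8)(1/7)(6/6)(5/5) = 1/8.
Multiplying each by its prior: 1/3 · 0 = 0, 1/3 · 1/56 = 1/168, 1/3 · 1/8 = 1/24; summing to 1/21.
So P(bag B | data) = (1/168) / (1/21) = 1/8.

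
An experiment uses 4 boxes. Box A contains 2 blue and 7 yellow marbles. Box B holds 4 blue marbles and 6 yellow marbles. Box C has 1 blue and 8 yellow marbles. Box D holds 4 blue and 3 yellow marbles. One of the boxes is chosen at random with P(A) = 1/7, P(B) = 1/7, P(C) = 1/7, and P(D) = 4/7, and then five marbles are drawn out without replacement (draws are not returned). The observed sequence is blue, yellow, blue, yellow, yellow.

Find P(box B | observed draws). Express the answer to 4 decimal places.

0.2510

The likelihood of the observed sequence under each hypothesis: P(data | box A) = (2/9)(7/8)(1/7)(6/6)(5/5) = 0.027778; P(data | box B) = (4/10)(6/9)(3/8)(5/7)(4/6) = 0.047619; P(data | box C) = (1/9)(8/8)(0/7) = 0; P(data | box D) = (4/7)(3/6)(3/5)(2/4)(1/3) = 0.028571.
The prior-weighted likelihoods are 1/7 · 0.027778 = 0.0039683, 1/7 · 0.047619 = 0.0068027, 1/7 · 0 = 0, 4/7 · 0.028571 = 0.016327; summing to 0.027098.
Hence P(box B | data) = (0.0068027) / (0.027098) = 0.25105.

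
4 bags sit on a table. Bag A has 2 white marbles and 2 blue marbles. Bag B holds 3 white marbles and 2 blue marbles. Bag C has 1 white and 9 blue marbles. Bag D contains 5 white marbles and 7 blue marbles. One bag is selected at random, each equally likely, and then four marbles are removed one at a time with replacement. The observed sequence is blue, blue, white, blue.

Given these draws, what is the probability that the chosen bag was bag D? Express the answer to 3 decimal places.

The likelihood of the observed sequence under each hypothesis: P(data | bag A) = (2/4)(2/4)(2/4)(2/4) = 0.0625; P(data | bag B) = (2/5)(2/5)(3/5)(2/5) = 0.0384; P(data | bag C) = (9/10)(9/10)(1/10)(9/10) = 0.0729; P(data | bag D) = (7/12)(7/12)(5/12)(7/12) = 0.082706.
The prior-weighted likelihoods are 1/4 · 0.0625 = 0.015625, 1/4 · 0.0384 = 0.0096, 1/4 · 0.0729 = 0.018225, 1/4 · 0.082706 = 0.020677; with total 0.064127.
Hence P(bag D | data) = (0.020677) / (0.064127) = 0.32243.

0.322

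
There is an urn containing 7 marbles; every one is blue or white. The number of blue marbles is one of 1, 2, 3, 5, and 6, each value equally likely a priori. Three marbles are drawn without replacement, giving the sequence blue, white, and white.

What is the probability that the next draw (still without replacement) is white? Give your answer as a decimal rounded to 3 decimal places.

For each hypothesis, P(data | H) works out to: P(data | r = 1) = (1/7)(6/6)(5/5) = 1/7; P(data | r = 2) = (2/7)(5/6)(4/5) = 4/21; P(data | r = 3) = (3/7)(4/6)(3/5) = 6/35; P(data | r = 5) = (5/7)(2/6)(1/5) = 1/21; P(data | r = 6) = (6/7)(1/6)(0/5) = 0.
Weighting by the prior gives 1/5 · 1/7 = 1/35, 1/5 · 4/21 = 4/105, 1/5 · 6/35 = 6/175, 1/5 · 1/21 = 1/105, 1/5 · 0 = 0; these sum to 58/525.
Normalising, the posterior is P(r = 1 | data) = 15/58, P(r = 2 | data) = 10/29, P(r = 3 | data) = 9/29, P(r = 5 | data) = 5/58, P(r = 6 | data) = 0.
Averaging over the posterior, P(white next | data) = (1)(15/58) + (3/4)(10/29) + (1/2)(9/29) + (0)(5/58) = 39/58.

0.672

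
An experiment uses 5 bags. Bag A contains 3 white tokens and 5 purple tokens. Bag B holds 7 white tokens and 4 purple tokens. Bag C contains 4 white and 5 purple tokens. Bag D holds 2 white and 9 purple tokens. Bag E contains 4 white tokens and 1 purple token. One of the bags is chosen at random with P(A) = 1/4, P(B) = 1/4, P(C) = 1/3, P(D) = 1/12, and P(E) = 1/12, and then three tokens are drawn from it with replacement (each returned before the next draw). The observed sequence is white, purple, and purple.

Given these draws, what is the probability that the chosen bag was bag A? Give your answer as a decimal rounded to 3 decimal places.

The likelihood of the observed sequence under each hypothesis: P(data | bag A) = (3/8)(5/8)(5/8) = 0.14648; P(data | bag B) = (7/11)(4/11)(4/11) = 0.084147; P(data | bag C) = (4/9)(5/9)(5/9) = 0.13717; P(data | bag D) = (2/11)(9/11)(9/11) = 0.12171; P(data | bag E) = (4/5)(1/5)(1/5) = 0.032.
Multiplying each by its prior: 1/4 · 0.14648 = 0.036621, 1/4 · 0.084147 = 0.021037, 1/3 · 0.13717 = 0.045725, 1/12 · 0.12171 = 0.010143, 1/12 · 0.032 = 0.0026667; these sum to 0.11619.
By Bayes' rule, P(bag A | data) = (0.036621) / (0.11619) = 0.31518.

0.315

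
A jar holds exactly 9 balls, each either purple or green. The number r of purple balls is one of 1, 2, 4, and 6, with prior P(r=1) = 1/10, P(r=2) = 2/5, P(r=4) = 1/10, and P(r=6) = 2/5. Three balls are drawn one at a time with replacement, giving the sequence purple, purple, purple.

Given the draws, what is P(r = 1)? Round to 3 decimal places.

0.001

The likelihood of the observed sequence under each hypothesis: P(data | r = 1) = (1/9)(1/9)(1/9) = 0.0013717; P(data | r = 2) = (2/9)(2/9)(2/9) = 0.010974; P(data | r = 4) = (4/9)(4/9)(4/9) = 0.087791; P(data | r = 6) = (6/9)(6/9)(6/9) = 0.2963.
Multiplying each by its prior: 1/10 · 0.0013717 = 0.00013717, 2/5 · 0.010974 = 0.0043896, 1/10 · 0.087791 = 0.0087791, 2/5 · 0.2963 = 0.11852; these sum to 0.13182.
So P(r = 1 | data) = (0.00013717) / (0.13182) = 0.0010406.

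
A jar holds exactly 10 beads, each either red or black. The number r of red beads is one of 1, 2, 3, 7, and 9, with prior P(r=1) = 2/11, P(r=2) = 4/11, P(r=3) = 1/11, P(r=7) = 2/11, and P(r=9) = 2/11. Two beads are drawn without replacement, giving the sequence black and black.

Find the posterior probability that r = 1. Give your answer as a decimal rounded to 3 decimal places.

0.341

Compute the likelihood of the observed sequence for each case: P(data | r = 1) = (9/10)(8/9) = 4/5; P(data | r = 2) = (8/10)(7/9) = 28/45; P(data | r = 3) = (7/10)(6/9) = 7/15; P(data | r = 7) = (3/10)(2/9) = 1/15; P(data | r = 9) = (1/10)(0/9) = 0.
The prior-weighted likelihoods are 2/11 · 4/5 = 8/55, 4/11 · 28/45 = 112/495, 1/11 · 7/15 = 7/165, 2/11 · 1/15 = 2/165, 2/11 · 0 = 0; with total 211/495.
By Bayes' rule, P(r = 1 | data) = (8/55) / (211/495) = 72/211.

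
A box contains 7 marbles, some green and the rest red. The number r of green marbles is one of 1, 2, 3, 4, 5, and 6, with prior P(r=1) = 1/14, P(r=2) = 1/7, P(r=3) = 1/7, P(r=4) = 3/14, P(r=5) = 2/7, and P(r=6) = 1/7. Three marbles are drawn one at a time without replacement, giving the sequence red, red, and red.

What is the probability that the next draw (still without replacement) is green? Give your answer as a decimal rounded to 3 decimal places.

The likelihood of the observed sequence under each hypothesis: P(data | r = 1) = (6/7)(5/6)(4/5) = 4/7; P(data | r = 2) = (5/7)(4/6)(3/5) = 2/7; P(data | r = 3) = (4/7)(3/6)(2/5) = 4/35; P(data | r = 4) = (3/7)(2/6)(1/5) = 1/35; P(data | r = 5) = (2/7)(1/6)(0/5) = 0; P(data | r = 6) = (1/7)(0/6) = 0.
Weighting by the prior gives 1/14 · 4/7 = 2/49, 1/7 · 2/7 = 2/49, 1/7 · 4/35 = 4/245, 3/14 · 1/35 = 3/490, 2/7 · 0 = 0, 1/7 · 0 = 0; these sum to 51/490.
Dividing through by the total gives posterior P(r = 1 | data) = 20/51, P(r = 2 | data) = 20/51, P(r = 3 | data) = 8/51, P(r = 4 | data) = 1/17, P(r = 5 | data) = 0, P(r = 6 | data) = 0.
So P(green next | data) = Σ P(green next | H) P(H | data) = (1/4)(20/51) + (1/2)(20/51) + (3/4)(8/51) + (1)(1/17) = 8/17.

0.471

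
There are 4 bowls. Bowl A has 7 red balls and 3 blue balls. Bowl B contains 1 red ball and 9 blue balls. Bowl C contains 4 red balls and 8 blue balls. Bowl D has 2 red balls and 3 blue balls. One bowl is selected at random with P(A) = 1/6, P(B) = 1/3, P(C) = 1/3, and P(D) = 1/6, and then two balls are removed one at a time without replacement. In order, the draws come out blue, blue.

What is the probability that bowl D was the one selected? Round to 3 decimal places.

The likelihood of the observed sequence under each hypothesis: P(data | bowl A) = (3/10)(2/9) = 0.066667; P(data | bowl B) = (9/10)(8/9) = 0.8; P(data | bowl C) = (8/12)(7/11) = 0.42424; P(data | bowl D) = (3/5)(2/4) = 0.3.
Weighting by the prior gives 1/6 · 0.066667 = 0.011111, 1/3 · 0.8 = 0.26667, 1/3 · 0.42424 = 0.14141, 1/6 · 0.3 = 0.05; these sum to 0.46919.
So P(bowl D | data) = (0.05) / (0.46919) = 0.10657.

0.107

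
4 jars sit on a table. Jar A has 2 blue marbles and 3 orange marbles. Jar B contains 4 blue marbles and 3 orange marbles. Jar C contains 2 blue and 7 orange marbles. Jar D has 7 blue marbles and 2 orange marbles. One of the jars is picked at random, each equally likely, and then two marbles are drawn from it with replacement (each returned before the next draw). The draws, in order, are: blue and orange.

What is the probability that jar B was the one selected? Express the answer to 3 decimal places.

0.295

Under each hypothesis, the probability of the observed sequence is: P(data | jar A) = (2/5)(3/5) = 0.24; P(data | jar B) = (4/7)(3/7) = 0.2449; P(data | jar C) = (2/9)(7/9) = 0.17284; P(data | jar D) = (7/9)(2/9) = 0.17284.
Multiplying each by its prior: 1/4 · 0.24 = 0.06, 1/4 · 0.2449 = 0.061224, 1/4 · 0.17284 = 0.04321, 1/4 · 0.17284 = 0.04321; these sum to 0.20764.
Hence P(jar B | data) = (0.061224) / (0.20764) = 0.29485.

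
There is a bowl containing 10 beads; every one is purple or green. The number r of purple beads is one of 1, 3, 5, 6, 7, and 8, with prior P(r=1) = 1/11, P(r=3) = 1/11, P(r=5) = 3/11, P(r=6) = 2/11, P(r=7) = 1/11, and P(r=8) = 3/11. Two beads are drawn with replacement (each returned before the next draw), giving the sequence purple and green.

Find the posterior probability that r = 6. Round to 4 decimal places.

0.2162

Compute the likelihood of the observed sequence for each case: P(data | r = 1) = (1/10)(9/10) = 0.09; P(data | r = 3) = (3/10)(7/10) = 0.21; P(data | r = 5) = (5/10)(5/10) = 0.25; P(data | r = 6) = (6/10)(4/10) = 0.24; P(data | r = 7) = (7/10)(3/10) = 0.21; P(data | r = 8) = (8/10)(2/10) = 0.16.
The prior-weighted likelihoods are 1/11 · 0.09 = 0.0081818, 1/11 · 0.21 = 0.019091, 3/11 · 0.25 = 0.068182, 2/11 · 0.24 = 0.043636, 1/11 · 0.21 = 0.019091, 3/11 · 0.16 = 0.043636; with total 0.20182.
Therefore the posterior P(r = 6 | data) = (0.043636) / (0.20182) = 0.21622.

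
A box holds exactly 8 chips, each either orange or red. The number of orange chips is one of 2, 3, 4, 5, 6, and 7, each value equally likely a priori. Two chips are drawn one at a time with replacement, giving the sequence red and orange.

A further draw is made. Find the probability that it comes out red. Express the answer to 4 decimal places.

The likelihood of the observed sequence under each hypothesis: P(data | r = 2) = (6/8)(2/8) = 3/16; P(data | r = 3) = (5/8)(3/8) = 15/64; P(data | r = 4) = (4/8)(4/8) = 1/4; P(data | r = 5) = (3/8)(5/8) = 15/64; P(data | r = 6) = (2/8)(6/8) = 3/16; P(data | r = 7) = (1/8)(7/8) = 7/64.
Multiplying each by its prior: 1/6 · 3/16 = 1/32, 1/6 · 15/64 = 5/128, 1/6 · 1/4 = 1/24, 1/6 · 15/64 = 5/128, 1/6 · 3/16 = 1/32, 1/6 · 7/64 = 7/384; these sum to 77/384.
Normalising, the posterior is P(r = 2 | data) = 12/77, P(r = 3 | data) = 15/77, P(r = 4 | data) = 16/77, P(r = 5 | data) = 15/77, P(r = 6 | data) = 12/77, P(r = 7 | data) = 1/11.
So P(red next | data) = Σ P(red next | H) P(H | data) = (3/4)(12/77) + (5/8)(15/77) + (1/2)(16/77) + (3/8)(15/77) + (1/4)(12/77) + (1/8)(1/11) = 41/88.

0.4659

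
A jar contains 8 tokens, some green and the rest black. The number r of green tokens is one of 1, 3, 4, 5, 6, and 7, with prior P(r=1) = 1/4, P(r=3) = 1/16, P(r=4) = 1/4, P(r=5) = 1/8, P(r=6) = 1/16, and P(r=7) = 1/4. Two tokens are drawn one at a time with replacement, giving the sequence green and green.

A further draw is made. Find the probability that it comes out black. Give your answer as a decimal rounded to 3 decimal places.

Under each hypothesis, the probability of the observed sequence is: P(data | r = 1) = (1/8)(1/8) = 0.015625; P(data | r = 3) = (3/8)(3/8) = 0.14062; P(data | r = 4) = (4/8)(4/8) = 0.25; P(data | r = 5) = (5/8)(5/8) = 0.39062; P(data | r = 6) = (6/8)(6/8) = 0.5625; P(data | r = 7) = (7/8)(7/8) = 0.76562.
Weighting by the prior gives 1/4 · 0.015625 = 0.0039062, 1/16 · 0.14062 = 0.0087891, 1/4 · 0.25 = 0.0625, 1/8 · 0.39062 = 0.048828, 1/16 · 0.5625 = 0.035156, 1/4 · 0.76562 = 0.19141; with total 0.35059.
Dividing through by the total gives posterior P(r = 1 | data) = 0.011142, P(r = 3 | data) = 0.02507, P(r = 4 | data) = 0.17827, P(r = 5 | data) = 0.13928, P(r = 6 | data) = 0.10028, P(r = 7 | data) = 0.54596.
Averaging over the posterior, P(black next | data) = (7/8)(0.011142) + (5/8)(0.02507) + (1/2)(0.17827) + (3/8)(0.13928) + (1/4)(0.10028) + (1/8)(0.54596) = 0.2601.

0.260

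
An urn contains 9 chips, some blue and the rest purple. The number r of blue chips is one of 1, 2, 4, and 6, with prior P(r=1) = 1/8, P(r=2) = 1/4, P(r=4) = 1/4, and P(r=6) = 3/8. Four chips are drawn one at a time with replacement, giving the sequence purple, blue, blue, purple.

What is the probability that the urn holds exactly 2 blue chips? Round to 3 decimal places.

The likelihood of the observed sequence under each hypothesis: P(data | r = 1) = (8/9)(1/9)(1/9)(8/9) = 0.0097546; P(data | r = 2) = (7/9)(2/9)(2/9)(7/9) = 0.029873; P(data | r = 4) = (5/9)(4/9)(4/9)(5/9) = 0.060966; P(data | r = 6) = (3/9)(6/9)(6/9)(3/9) = 0.049383.
Weighting by the prior gives 1/8 · 0.0097546 = 0.0012193, 1/4 · 0.029873 = 0.0074684, 1/4 · 0.060966 = 0.015242, 3/8 · 0.049383 = 0.018519; with total 0.042448.
By Bayes' rule, P(r = 2 | data) = (0.0074684) / (0.042448) = 0.17594.

0.176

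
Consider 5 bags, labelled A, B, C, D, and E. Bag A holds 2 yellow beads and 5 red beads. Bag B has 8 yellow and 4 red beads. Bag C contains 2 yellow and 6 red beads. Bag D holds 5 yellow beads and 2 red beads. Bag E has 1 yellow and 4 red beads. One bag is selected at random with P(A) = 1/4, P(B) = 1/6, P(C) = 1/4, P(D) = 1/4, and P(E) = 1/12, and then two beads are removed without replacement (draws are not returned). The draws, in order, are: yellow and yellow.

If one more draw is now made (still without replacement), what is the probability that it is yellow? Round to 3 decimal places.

0.541

The likelihood of the observed sequence under each hypothesis: P(data | bag A) = (2/7)(1/6) = 0.047619; P(data | bag B) = (8/12)(7/11) = 0.42424; P(data | bag C) = (2/8)(1/7) = 0.035714; P(data | bag D) = (5/7)(4/6) = 0.47619; P(data | bag E) = (1/5)(0/4) = 0.
Weighting by the prior gives 1/4 · 0.047619 = 0.011905, 1/6 · 0.42424 = 0.070707, 1/4 · 0.035714 = 0.0089286, 1/4 · 0.47619 = 0.11905, 1/12 · 0 = 0; summing to 0.21059.
Normalising, the posterior is P(bag A | data) = 0.056531, P(bag B | data) = 0.33576, P(bag C | data) = 0.042398, P(bag D | data) = 0.56531, P(bag E | data) = 0.
Averaging over the posterior, P(yellow next | data) = (0)(0.056531) + (3/5)(0.33576) + (0)(0.042398) + (3/5)(0.56531) = 0.54064.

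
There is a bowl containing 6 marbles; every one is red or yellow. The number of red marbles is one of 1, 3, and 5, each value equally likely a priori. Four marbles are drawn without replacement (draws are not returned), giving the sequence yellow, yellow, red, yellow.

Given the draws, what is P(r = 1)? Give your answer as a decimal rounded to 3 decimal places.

0.769

The likelihood of the observed sequence under each hypothesis: P(data | r = 1) = (5/6)(4/5)(1/4)(3/3) = 1/6; P(data | r = 3) = (3/6)(2/5)(3/4)(1/3) = 1/20; P(data | r = 5) = (1/6)(0/5) = 0.
The prior-weighted likelihoods are 1/3 · 1/6 = 1/18, 1/3 · 1/20 = 1/60, 1/3 · 0 = 0; summing to 13/180.
By Bayes' rule, P(r = 1 | data) = (1/18) / (13/180) = 10/13.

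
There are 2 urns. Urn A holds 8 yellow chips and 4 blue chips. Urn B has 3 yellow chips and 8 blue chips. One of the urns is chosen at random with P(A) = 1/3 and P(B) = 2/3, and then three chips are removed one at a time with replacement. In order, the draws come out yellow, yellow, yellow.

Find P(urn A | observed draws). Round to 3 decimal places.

0.880

The likelihood of the observed sequence under each hypothesis: P(data | urn A) = (8/12)(8/12)(8/12) = 0.2963; P(data | urn B) = (3/11)(3/11)(3/11) = 0.020285.
The prior-weighted likelihoods are 1/3 · 0.2963 = 0.098765, 2/3 · 0.020285 = 0.013524; summing to 0.11229.
By Bayes' rule, P(urn A | data) = (0.098765) / (0.11229) = 0.87956.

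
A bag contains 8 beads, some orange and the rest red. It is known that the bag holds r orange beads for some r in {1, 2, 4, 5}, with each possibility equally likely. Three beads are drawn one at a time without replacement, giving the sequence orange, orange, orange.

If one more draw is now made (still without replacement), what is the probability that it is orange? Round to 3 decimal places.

Under each hypothesis, the probability of the observed sequence is: P(data | r = 1) = (1/8)(0/7) = 0; P(data | r = 2) = (2/8)(1/7)(0/6) = 0; P(data | r = 4) = (4/8)(3/7)(2/6) = 1/14; P(data | r = 5) = (5/8)(4/7)(3/6) = 5/28.
Multiplying each by its prior: 1/4 · 0 = 0, 1/4 · 0 = 0, 1/4 · 1/14 = 1/56, 1/4 · 5/28 = 5/112; summing to 1/16.
Dividing through by the total gives posterior P(r = 1 | data) = 0, P(r = 2 | data) = 0, P(r = 4 | data) = 2/7, P(r = 5 | data) = 5/7.
The predictive probability is P(orange next | data) = (1/5)(2/7) + (2/5)(5/7) = 12/35.

0.343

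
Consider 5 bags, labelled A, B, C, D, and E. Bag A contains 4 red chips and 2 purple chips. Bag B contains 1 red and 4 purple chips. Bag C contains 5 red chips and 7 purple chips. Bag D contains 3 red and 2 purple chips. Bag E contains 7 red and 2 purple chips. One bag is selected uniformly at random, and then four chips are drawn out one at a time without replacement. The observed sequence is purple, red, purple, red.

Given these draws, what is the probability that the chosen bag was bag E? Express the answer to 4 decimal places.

0.1048

Compute the likelihood of the observed sequence for each case: P(data | bag A) = (2/6)(4/5)(1/4)(3/3) = 1/15; P(data | bag B) = (4/5)(1/4)(3/3)(0/2) = 0; P(data | bag C) = (7/12)(5/11)(6/10)(4/9) = 7/99; P(data | bag D) = (2/5)(3/4)(1/3)(2/2) = 1/10; P(data | bag E) = (2/9)(7/8)(1/7)(6/6) = 1/36.
Multiplying each by its prior: 1/5 · 1/15 = 1/75, 1/5 · 0 = 0, 1/5 · 7/99 = 7/495, 1/5 · 1/10 = 1/50, 1/5 · 1/36 = 1/180; these sum to 7/132.
By Bayes' rule, P(bag E | data) = (1/180) / (7/132) = 11/105.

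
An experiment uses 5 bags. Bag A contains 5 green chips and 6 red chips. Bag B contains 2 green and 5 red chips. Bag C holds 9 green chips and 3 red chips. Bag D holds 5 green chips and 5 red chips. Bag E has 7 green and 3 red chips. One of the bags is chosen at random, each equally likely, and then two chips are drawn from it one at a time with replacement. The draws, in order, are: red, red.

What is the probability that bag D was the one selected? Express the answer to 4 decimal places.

0.2066

Compute the likelihood of the observed sequence for each case: P(data | bag A) = (6/11)(6/11) = 0.29752; P(data | bag B) = (5/7)(5/7) = 0.5102; P(data | bag C) = (3/12)(3/12) = 0.0625; P(data | bag D) = (5/10)(5/10) = 0.25; P(data | bag E) = (3/10)(3/10) = 0.09.
Weighting by the prior gives 1/5 · 0.29752 = 0.059504, 1/5 · 0.5102 = 0.10204, 1/5 · 0.0625 = 0.0125, 1/5 · 0.25 = 0.05, 1/5 · 0.09 = 0.018; with total 0.24204.
So P(bag D | data) = (0.05) / (0.24204) = 0.20657.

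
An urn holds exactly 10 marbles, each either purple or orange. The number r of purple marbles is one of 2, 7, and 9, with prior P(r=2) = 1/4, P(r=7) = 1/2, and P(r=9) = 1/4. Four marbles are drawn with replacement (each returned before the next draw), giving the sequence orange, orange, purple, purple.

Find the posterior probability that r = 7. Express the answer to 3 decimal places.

0.724

For each hypothesis, P(data | H) works out to: P(data | r = 2) = (8/10)(8/10)(2/10)(2/10) = 0.0256; P(data | r = 7) = (3/10)(3/10)(7/10)(7/10) = 0.0441; P(data | r = 9) = (1/10)(1/10)(9/10)(9/10) = 0.0081.
Weighting by the prior gives 1/4 · 0.0256 = 0.0064, 1/2 · 0.0441 = 0.02205, 1/4 · 0.0081 = 0.002025; with total 0.030475.
Therefore the posterior P(r = 7 | data) = (0.02205) / (0.030475) = 0.72354.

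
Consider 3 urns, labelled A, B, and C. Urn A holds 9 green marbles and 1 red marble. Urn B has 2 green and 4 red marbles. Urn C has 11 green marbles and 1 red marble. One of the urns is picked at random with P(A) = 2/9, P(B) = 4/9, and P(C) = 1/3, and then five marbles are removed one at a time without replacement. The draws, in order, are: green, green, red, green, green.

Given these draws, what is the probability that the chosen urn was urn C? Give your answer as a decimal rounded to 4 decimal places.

0.5556

Under each hypothesis, the probability of the observed sequence is: P(data | urn A) = (9/10)(8/9)(1/8)(7/7)(6/6) = 1/10; P(data | urn B) = (2/6)(1/5)(4/4)(0/3) = 0; P(data | urn C) = (11/12)(10/11)(1/10)(9/9)(8/8) = 1/12.
The prior-weighted likelihoods are 2/9 · 1/10 = 1/45, 4/9 · 0 = 0, 1/3 · 1/12 = 1/36; with total 1/20.
So P(urn C | data) = (1/36) / (1/20) = 5/9.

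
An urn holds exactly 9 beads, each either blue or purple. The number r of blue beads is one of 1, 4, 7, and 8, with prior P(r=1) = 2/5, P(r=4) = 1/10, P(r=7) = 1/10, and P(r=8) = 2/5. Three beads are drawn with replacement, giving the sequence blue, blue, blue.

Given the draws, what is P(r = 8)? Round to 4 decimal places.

Under each hypothesis, the probability of the observed sequence is: P(data | r = 1) = (1/9)(1/9)(1/9) = 0.0013717; P(data | r = 4) = (4/9)(4/9)(4/9) = 0.087791; P(data | r = 7) = (7/9)(7/9)(7/9) = 0.47051; P(data | r = 8) = (8/9)(8/9)(8/9) = 0.70233.
The prior-weighted likelihoods are 2/5 · 0.0013717 = 0.0005487, 1/10 · 0.087791 = 0.0087791, 1/10 · 0.47051 = 0.047051, 2/5 · 0.70233 = 0.28093; summing to 0.33731.
Hence P(r = 8 | data) = (0.28093) / (0.33731) = 0.83286.

0.8329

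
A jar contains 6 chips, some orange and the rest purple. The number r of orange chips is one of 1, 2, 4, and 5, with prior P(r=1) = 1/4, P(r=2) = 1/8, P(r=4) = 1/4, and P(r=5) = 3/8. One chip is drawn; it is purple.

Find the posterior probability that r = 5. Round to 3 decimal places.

The likelihood of this draw under each hypothesis: P(data | r = 1) = (5/6) = 5/6; P(data | r = 2) = (4/6) = 2/3; P(data | r = 4) = (2/6) = 1/3; P(data | r = 5) = (1/6) = 1/6.
Multiplying each by its prior: 1/4 · 5/6 = 5/24, 1/8 · 2/3 = 1/12, 1/4 · 1/3 = 1/12, 3/8 · 1/6 = 1/16; with total 7/16.
Hence P(r = 5 | data) = (1/16) / (7/16) = 1/7.

0.143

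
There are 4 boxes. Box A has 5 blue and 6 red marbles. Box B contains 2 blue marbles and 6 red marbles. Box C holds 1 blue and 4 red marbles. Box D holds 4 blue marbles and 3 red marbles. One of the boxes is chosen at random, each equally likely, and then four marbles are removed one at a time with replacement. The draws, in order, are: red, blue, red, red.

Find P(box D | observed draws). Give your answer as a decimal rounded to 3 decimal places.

0.138

Under each hypothesis, the probability of the observed sequence is: P(data | box A) = (6/11)(5/11)(6/11)(6/11) = 0.073765; P(data | box B) = (6/8)(2/8)(6/8)(6/8) = 0.10547; P(data | box C) = (4/5)(1/5)(4/5)(4/5) = 0.1024; P(data | box D) = (3/7)(4/7)(3/7)(3/7) = 0.044981.
Multiplying each by its prior: 1/4 · 0.073765 = 0.018441, 1/4 · 0.10547 = 0.026367, 1/4 · 0.1024 = 0.0256, 1/4 · 0.044981 = 0.011245; these sum to 0.081654.
So P(box D | data) = (0.011245) / (0.081654) = 0.13772.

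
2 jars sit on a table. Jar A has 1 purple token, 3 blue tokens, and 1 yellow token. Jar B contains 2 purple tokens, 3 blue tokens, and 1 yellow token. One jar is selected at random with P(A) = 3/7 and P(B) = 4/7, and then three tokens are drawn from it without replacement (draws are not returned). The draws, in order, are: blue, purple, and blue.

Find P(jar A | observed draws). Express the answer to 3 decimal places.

0.429

For each hypothesis, P(data | H) works out to: P(data | jar A) = (3/5)(1/4)(2/3) = 1/10; P(data | jar B) = (3/6)(2/5)(2/4) = 1/10.
Weighting by the prior gives 3/7 · 1/10 = 3/70, 4/7 · 1/10 = 2/35; these sum to 1/10.
By Bayes' rule, P(jar A | data) = (3/70) / (1/10) = 3/7.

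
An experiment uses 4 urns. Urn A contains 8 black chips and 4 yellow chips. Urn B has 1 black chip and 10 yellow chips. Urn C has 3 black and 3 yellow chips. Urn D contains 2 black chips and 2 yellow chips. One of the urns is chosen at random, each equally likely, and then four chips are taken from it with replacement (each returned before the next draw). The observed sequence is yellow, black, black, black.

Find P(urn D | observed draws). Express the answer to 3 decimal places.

Under each hypothesis, the probability of the observed sequence is: P(data | urn A) = (4/12)(8/12)(8/12)(8/12) = 0.098765; P(data | urn B) = (10/11)(1/11)(1/11)(1/11) = 0.00068301; P(data | urn C) = (3/6)(3/6)(3/6)(3/6) = 0.0625; P(data | urn D) = (2/4)(2/4)(2/4)(2/4) = 0.0625.
Weighting by the prior gives 1/4 · 0.098765 = 0.024691, 1/4 · 0.00068301 = 0.00017075, 1/4 · 0.0625 = 0.015625, 1/4 · 0.0625 = 0.015625; summing to 0.056112.
Hence P(urn D | data) = (0.015625) / (0.056112) = 0.27846.

0.278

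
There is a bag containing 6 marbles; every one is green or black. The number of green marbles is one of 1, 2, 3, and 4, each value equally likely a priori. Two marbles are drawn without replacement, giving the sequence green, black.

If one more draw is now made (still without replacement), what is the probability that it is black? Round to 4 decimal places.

Under each hypothesis, the probability of the observed sequence is: P(data | r = 1) = (1/6)(5/5) = 1/6; P(data | r = 2) = (2/6)(4/5) = 4/15; P(data | r = 3) = (3/6)(3/5) = 3/10; P(data | r = 4) = (4/6)(2/5) = 4/15.
Multiplying each by its prior: 1/4 · 1/6 = 1/24, 1/4 · 4/15 = 1/15, 1/4 · 3/10 = 3/40, 1/4 · 4/15 = 1/15; summing to 1/4.
Dividing through by the total gives posterior P(r = 1 | data) = 1/6, P(r = 2 | data) = 4/15, P(r = 3 | data) = 3/10, P(r = 4 | data) = 4/15.
So P(black next | data) = Σ P(black next | H) P(H | data) = (1)(1/6) + (3/4)(4/15) + (1/2)(3/10) + (1/4)(4/15) = 7/12.

0.5833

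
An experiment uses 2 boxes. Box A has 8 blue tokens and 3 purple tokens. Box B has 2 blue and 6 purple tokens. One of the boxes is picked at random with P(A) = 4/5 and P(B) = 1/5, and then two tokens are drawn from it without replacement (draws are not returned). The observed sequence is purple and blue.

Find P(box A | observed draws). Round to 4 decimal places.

Compute the likelihood of the observed sequence for each case: P(data | box A) = (3/11)(8/10) = 0.21818; P(data | box B) = (6/8)(2/7) = 0.21429.
Multiplying each by its prior: 4/5 · 0.21818 = 0.17455, 1/5 · 0.21429 = 0.042857; with total 0.2174.
Therefore the posterior P(box A | data) = (0.17455) / (0.2174) = 0.80287.

0.8029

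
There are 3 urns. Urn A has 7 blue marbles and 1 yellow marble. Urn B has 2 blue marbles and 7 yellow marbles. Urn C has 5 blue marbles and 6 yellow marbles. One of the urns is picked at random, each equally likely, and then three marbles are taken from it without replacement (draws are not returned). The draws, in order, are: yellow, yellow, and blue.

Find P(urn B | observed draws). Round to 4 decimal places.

The likelihood of the observed sequence under each hypothesis: P(data | urn A) = (1/8)(0/7) = 0; P(data | urn B) = (7/9)(6/8)(2/7) = 1/6; P(data | urn C) = (6/11)(5/10)(5/9) = 5/33.
Multiplying each by its prior: 1/3 · 0 = 0, 1/3 · 1/6 = 1/18, 1/3 · 5/33 = 5/99; these sum to 7/66.
So P(urn B | data) = (1/18) / (7/66) = 11/21.

0.5238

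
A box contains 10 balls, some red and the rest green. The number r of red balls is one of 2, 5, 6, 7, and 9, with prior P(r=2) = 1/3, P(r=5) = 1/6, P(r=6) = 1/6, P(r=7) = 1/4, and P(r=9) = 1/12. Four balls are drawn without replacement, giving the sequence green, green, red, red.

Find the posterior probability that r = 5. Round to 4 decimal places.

0.2937

The likelihood of the observed sequence under each hypothesis: P(data | r = 2) = (8/10)(7/9)(2/8)(1/7) = 0.022222; P(data | r = 5) = (5/10)(4/9)(5/8)(4/7) = 0.079365; P(data | r = 6) = (4/10)(3/9)(6/8)(5/7) = 0.071429; P(data | r = 7) = (3/10)(2/9)(7/8)(6/7) = 0.05; P(data | r = 9) = (1/10)(0/9) = 0.
Weighting by the prior gives 1/3 · 0.022222 = 0.0074074, 1/6 · 0.079365 = 0.013228, 1/6 · 0.071429 = 0.011905, 1/4 · 0.05 = 0.0125, 1/12 · 0 = 0; these sum to 0.04504.
Hence P(r = 5 | data) = (0.013228) / (0.04504) = 0.29369.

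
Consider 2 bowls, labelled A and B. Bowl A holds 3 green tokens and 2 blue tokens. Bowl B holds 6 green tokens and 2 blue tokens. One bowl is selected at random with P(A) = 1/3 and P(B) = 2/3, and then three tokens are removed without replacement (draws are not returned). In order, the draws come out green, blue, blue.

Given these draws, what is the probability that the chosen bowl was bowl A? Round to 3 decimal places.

The likelihood of the observed sequence under each hypothesis: P(data | bowl A) = (3/5)(2/4)(1/3) = 1/10; P(data | bowl B) = (6/8)(2/7)(1/6) = 1/28.
Multiplying each by its prior: 1/3 · 1/10 = 1/30, 2/3 · 1/28 = 1/42; with total 2/35.
So P(bowl A | data) = (1/30) / (2/35) = 7/12.

0.583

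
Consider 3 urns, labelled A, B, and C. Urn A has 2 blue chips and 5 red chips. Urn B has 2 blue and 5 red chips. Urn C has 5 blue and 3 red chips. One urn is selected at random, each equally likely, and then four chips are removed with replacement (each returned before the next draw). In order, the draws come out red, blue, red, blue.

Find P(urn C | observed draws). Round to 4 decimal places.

The likelihood of the observed sequence under each hypothesis: P(data | urn A) = (5/7)(2/7)(5/7)(2/7) = 0.041649; P(data | urn B) = (5/7)(2/7)(5/7)(2/7) = 0.041649; P(data | urn C) = (3/8)(5/8)(3/8)(5/8) = 0.054932.
Multiplying each by its prior: 1/3 · 0.041649 = 0.013883, 1/3 · 0.041649 = 0.013883, 1/3 · 0.054932 = 0.018311; summing to 0.046077.
Therefore the posterior P(urn C | data) = (0.018311) / (0.046077) = 0.39739.

0.3974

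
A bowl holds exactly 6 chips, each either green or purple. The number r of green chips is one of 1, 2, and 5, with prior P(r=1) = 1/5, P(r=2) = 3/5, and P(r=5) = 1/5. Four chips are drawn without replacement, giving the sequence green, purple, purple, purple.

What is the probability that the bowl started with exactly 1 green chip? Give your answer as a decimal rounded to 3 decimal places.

Compute the likelihood of the observed sequence for each case: P(data | r = 1) = (1/6)(5/5)(4/4)(3/3) = 1/6; P(data | r = 2) = (2/6)(4/5)(3/4)(2/3) = 2/15; P(data | r = 5) = (5/6)(1/5)(0/4) = 0.
Weighting by the prior gives 1/5 · 1/6 = 1/30, 3/5 · 2/15 = 2/25, 1/5 · 0 = 0; these sum to 17/150.
Therefore the posterior P(r = 1 | data) = (1/30) / (17/150) = 5/17.

0.294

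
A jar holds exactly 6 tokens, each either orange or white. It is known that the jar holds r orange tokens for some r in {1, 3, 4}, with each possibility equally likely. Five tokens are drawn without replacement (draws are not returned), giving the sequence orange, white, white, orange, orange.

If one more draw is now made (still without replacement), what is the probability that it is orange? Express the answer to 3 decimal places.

0.571

The likelihood of the observed sequence under each hypothesis: P(data | r = 1) = (1/6)(5/5)(4/4)(0/3) = 0; P(data | r = 3) = (3/6)(3/5)(2/4)(2/3)(1/2) = 1/20; P(data | r = 4) = (4/6)(2/5)(1/4)(3/3)(2/2) = 1/15.
Multiplying each by its prior: 1/3 · 0 = 0, 1/3 · 1/20 = 1/60, 1/3 · 1/15 = 1/45; with total 7/180.
The posterior is then P(r = 1 | data) = 0, P(r = 3 | data) = 3/7, P(r = 4 | data) = 4/7.
Averaging over the posterior, P(orange next | data) = (0)(3/7) + (1)(4/7) = 4/7.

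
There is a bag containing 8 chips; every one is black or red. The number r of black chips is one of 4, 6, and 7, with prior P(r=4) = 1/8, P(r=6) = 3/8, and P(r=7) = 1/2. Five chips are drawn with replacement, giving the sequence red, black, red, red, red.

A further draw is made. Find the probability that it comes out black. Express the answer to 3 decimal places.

0.562

For each hypothesis, P(data | H) works out to: P(data | r = 4) = (4/8)(4/8)(4/8)(4/8)(4/8) = 0.03125; P(data | r = 6) = (2/8)(6/8)(2/8)(2/8)(2/8) = 0.0029297; P(data | r = 7) = (1/8)(7/8)(1/8)(1/8)(1/8) = 0.00021362.
Weighting by the prior gives 1/8 · 0.03125 = 0.0039062, 3/8 · 0.0029297 = 0.0010986, 1/2 · 0.00021362 = 0.00010681; summing to 0.0051117.
Normalising, the posterior is P(r = 4 | data) = 0.76418, P(r = 6 | data) = 0.21493, P(r = 7 | data) = 0.020896.
So P(black next | data) = Σ P(black next | H) P(H | data) = (1/2)(0.76418) + (3/4)(0.21493) + (7/8)(0.020896) = 0.56157.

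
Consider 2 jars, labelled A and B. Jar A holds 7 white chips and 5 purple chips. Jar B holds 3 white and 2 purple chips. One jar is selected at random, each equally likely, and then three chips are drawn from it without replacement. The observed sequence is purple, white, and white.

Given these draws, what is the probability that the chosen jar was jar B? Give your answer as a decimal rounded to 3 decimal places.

For each hypothesis, P(data | H) works out to: P(data | jar A) = (5/12)(7/11)(6/10) = 7/44; P(data | jar B) = (2/5)(3/4)(2/3) = 1/5.
The prior-weighted likelihoods are 1/2 · 7/44 = 7/88, 1/2 · 1/5 = 1/10; with total 79/440.
Therefore the posterior P(jar B | data) = (1/10) / (79/440) = 44/79.

0.557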